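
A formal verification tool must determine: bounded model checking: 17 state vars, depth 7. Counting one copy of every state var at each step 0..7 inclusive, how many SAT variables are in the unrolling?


BMC unrolls to depth k, creating one copy of each state var for steps 0..k.
Step count = 7 + 1 = 8 (steps 0 through 7)
Vars per step = 17
Total = 17 * 8 = 136

136


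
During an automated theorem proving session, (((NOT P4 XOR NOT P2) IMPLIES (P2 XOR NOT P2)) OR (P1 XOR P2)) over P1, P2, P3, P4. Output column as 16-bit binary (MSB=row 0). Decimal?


Formula: (((NOT P4 XOR NOT P2) IMPLIES (P2 XOR NOT P2)) OR (P1 XOR P2)) over P1, P2, P3, P4 (16 rows)
Evaluate each row (bits = P1,P2,P3,P4, MSB first):
  row 0 [0000]: (((NOT 0 XOR NOT 0) IMPLIES (0 XOR NOT 0)) OR (0 XOR 0)) -> 1
  row 1 [0001]: (((NOT 1 XOR NOT 0) IMPLIES (0 XOR NOT 0)) OR (0 XOR 0)) -> 1
  row 2 [0010]: (((NOT 0 XOR NOT 0) IMPLIES (0 XOR NOT 0)) OR (0 XOR 0)) -> 1
  row 3 [0011]: (((NOT 1 XOR NOT 0) IMPLIES (0 XOR NOT 0)) OR (0 XOR 0)) -> 1
  row 4 [0100]: (((NOT 0 XOR NOT 1) IMPLIES (1 XOR NOT 1)) OR (0 XOR 1)) -> 1
  row 5 [0101]: (((NOT 1 XOR NOT 1) IMPLIES (1 XOR NOT 1)) OR (0 XOR 1)) -> 1
  row 6 [0110]: (((NOT 0 XOR NOT 1) IMPLIES (1 XOR NOT 1)) OR (0 XOR 1)) -> 1
  row 7 [0111]: (((NOT 1 XOR NOT 1) IMPLIES (1 XOR NOT 1)) OR (0 XOR 1)) -> 1
  row 8 [1000]: (((NOT 0 XOR NOT 0) IMPLIES (0 XOR NOT 0)) OR (1 XOR 0)) -> 1
  row 9 [1001]: (((NOT 1 XOR NOT 0) IMPLIES (0 XOR NOT 0)) OR (1 XOR 0)) -> 1
  row 10 [1010]: (((NOT 0 XOR NOT 0) IMPLIES (0 XOR NOT 0)) OR (1 XOR 0)) -> 1
  row 11 [1011]: (((NOT 1 XOR NOT 0) IMPLIES (0 XOR NOT 0)) OR (1 XOR 0)) -> 1
  row 12 [1100]: (((NOT 0 XOR NOT 1) IMPLIES (1 XOR NOT 1)) OR (1 XOR 1)) -> 1
  row 13 [1101]: (((NOT 1 XOR NOT 1) IMPLIES (1 XOR NOT 1)) OR (1 XOR 1)) -> 1
  row 14 [1110]: (((NOT 0 XOR NOT 1) IMPLIES (1 XOR NOT 1)) OR (1 XOR 1)) -> 1
  row 15 [1111]: (((NOT 1 XOR NOT 1) IMPLIES (1 XOR NOT 1)) OR (1 XOR 1)) -> 1
Full result column, 4 rows per line (P1,P2 fixed per line; P3,P4 runs 00..11 left to right):
  rows 0-3 [P1,P2=00]: 1111  = hex F
  rows 4-7 [P1,P2=01]: 1111  = hex F
  rows 8-11 [P1,P2=10]: 1111  = hex F
  rows 12-15 [P1,P2=11]: 1111  = hex F
Output column (row 0 .. row 15) = 1111111111111111
Output column grouped in 4s = 1111 1111 1111 1111 = 0xFFFF
Convert to decimal digit by digit (value = value*16 + digit):
  F -> 15
  15*16 + 15 (F) = 255
  255*16 + 15 (F) = 4095
  4095*16 + 15 (F) = 65535
Decimal = 65535

65535


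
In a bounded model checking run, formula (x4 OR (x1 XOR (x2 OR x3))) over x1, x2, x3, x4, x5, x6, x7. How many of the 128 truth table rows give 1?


Formula: (x4 OR (x1 XOR (x2 OR x3))) over 7 vars (128 rows)
Evaluate each row (x1, x2, x3, x4, x5, x6, x7 as bits, MSB first):
  row 0 [0000000]: (0 OR (0 XOR (0 OR 0))) -> 0
  row 1 [0000001]: (0 OR (0 XOR (0 OR 0))) -> 0
  row 2 [0000010]: (0 OR (0 XOR (0 OR 0))) -> 0
  row 3 [0000011]: (0 OR (0 XOR (0 OR 0))) -> 0
  row 4 [0000100]: (0 OR (0 XOR (0 OR 0))) -> 0
  (every remaining row is evaluated the same way; all 128 results are listed next)
Full result column, 8 rows per line (x1,x2,x3,x4 fixed per line; x5,x6,x7 runs 000..111 left to right):
  rows 0-7 [x1,x2,x3,x4=0000]: 00000000  (ones: 0)
  rows 8-15 [x1,x2,x3,x4=0001]: 11111111  (ones: 8)
  rows 16-23 [x1,x2,x3,x4=0010]: 11111111  (ones: 8)
  rows 24-31 [x1,x2,x3,x4=0011]: 11111111  (ones: 8)
  rows 32-39 [x1,x2,x3,x4=0100]: 11111111  (ones: 8)
  rows 40-47 [x1,x2,x3,x4=0101]: 11111111  (ones: 8)
  rows 48-55 [x1,x2,x3,x4=0110]: 11111111  (ones: 8)
  rows 56-63 [x1,x2,x3,x4=0111]: 11111111  (ones: 8)
  rows 64-71 [x1,x2,x3,x4=1000]: 11111111  (ones: 8)
  rows 72-79 [x1,x2,x3,x4=1001]: 11111111  (ones: 8)
  rows 80-87 [x1,x2,x3,x4=1010]: 00000000  (ones: 0)
  rows 88-95 [x1,x2,x3,x4=1011]: 11111111  (ones: 8)
  rows 96-103 [x1,x2,x3,x4=1100]: 00000000  (ones: 0)
  rows 104-111 [x1,x2,x3,x4=1101]: 11111111  (ones: 8)
  rows 112-119 [x1,x2,x3,x4=1110]: 00000000  (ones: 0)
  rows 120-127 [x1,x2,x3,x4=1111]: 11111111  (ones: 8)
Count of 1-rows = 0+8+8+8+8+8+8+8+8+8+0+8+0+8+0+8 = 96

96


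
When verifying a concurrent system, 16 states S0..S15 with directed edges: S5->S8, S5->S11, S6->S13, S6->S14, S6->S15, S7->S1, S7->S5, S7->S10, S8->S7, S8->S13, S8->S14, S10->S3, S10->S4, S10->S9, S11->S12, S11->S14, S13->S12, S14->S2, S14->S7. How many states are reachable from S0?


BFS from S0:
  layer 0: {S0}
Reachable set: {S0}
Count = 1

1


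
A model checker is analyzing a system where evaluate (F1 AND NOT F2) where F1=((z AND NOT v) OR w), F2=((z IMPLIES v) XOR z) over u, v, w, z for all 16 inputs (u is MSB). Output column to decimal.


F1 = ((z AND NOT v) OR w)
F2 = ((z IMPLIES v) XOR z)
Counterexample to F1=>F2 is where F1=1 and F2=0.
Evaluate each row (bits = u,v,w,z, MSB first):
  row 0 [0000]: F1=0 F2=1 -> F1&~F2 -> 0
  row 1 [0001]: F1=1 F2=1 -> F1&~F2 -> 0
  row 2 [0010]: F1=1 F2=1 -> F1&~F2 -> 0
  row 3 [0011]: F1=1 F2=1 -> F1&~F2 -> 0
  row 4 [0100]: F1=0 F2=1 -> F1&~F2 -> 0
  row 5 [0101]: F1=0 F2=0 -> F1&~F2 -> 0
  row 6 [0110]: F1=1 F2=1 -> F1&~F2 -> 0
  row 7 [0111]: F1=1 F2=0 -> F1&~F2 -> 1
  row 8 [1000]: F1=0 F2=1 -> F1&~F2 -> 0
  row 9 [1001]: F1=1 F2=1 -> F1&~F2 -> 0
  row 10 [1010]: F1=1 F2=1 -> F1&~F2 -> 0
  row 11 [1011]: F1=1 F2=1 -> F1&~F2 -> 0
  row 12 [1100]: F1=0 F2=1 -> F1&~F2 -> 0
  row 13 [1101]: F1=0 F2=0 -> F1&~F2 -> 0
  row 14 [1110]: F1=1 F2=1 -> F1&~F2 -> 0
  row 15 [1111]: F1=1 F2=0 -> F1&~F2 -> 1
Full result column, 4 rows per line (u,v fixed per line; w,z runs 00..11 left to right):
  rows 0-3 [u,v=00]: 0000  = hex 0
  rows 4-7 [u,v=01]: 0001  = hex 1
  rows 8-11 [u,v=10]: 0000  = hex 0
  rows 12-15 [u,v=11]: 0001  = hex 1
Counterexample vector (row 0 .. row 15) = 0000000100000001
Output column grouped in 4s = 0000 0001 0000 0001 = 0x0101
Convert to decimal digit by digit (value = value*16 + digit):
  0 -> 0
  0*16 + 1 = 1
  1*16 + 0 = 16
  16*16 + 1 = 257
Decimal = 257

257


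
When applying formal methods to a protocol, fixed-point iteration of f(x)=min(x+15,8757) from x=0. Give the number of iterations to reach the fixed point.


Step 1: x=0, cap=8757, increment=15
Step 2: x grows by 15 each step until capped at 8757; fixed point is x=8757
Step 3: iterations = ceil(8757/15) = 584

584


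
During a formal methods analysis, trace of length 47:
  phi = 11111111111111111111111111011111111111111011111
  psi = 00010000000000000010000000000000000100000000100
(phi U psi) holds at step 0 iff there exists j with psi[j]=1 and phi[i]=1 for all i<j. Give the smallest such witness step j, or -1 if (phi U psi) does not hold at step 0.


(phi U psi) at 0: need smallest j with psi[j]=1 and phi[i]=1 for all i in [0,j).
Scan from step 0:
  step 0: phi=1, psi=0 -> continue
  step 1: phi=1, psi=0 -> continue
  step 2: phi=1, psi=0 -> continue
  step 3: psi=1 and phi held for [0,3) -> witness found
Witness step = 3

3


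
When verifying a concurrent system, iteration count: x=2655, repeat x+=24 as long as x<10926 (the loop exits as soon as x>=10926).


Step 1: x goes from 2655 toward 10926 by 24; the body runs while x<10926, so iterations = ceil((bound-start)/step)
Step 2: Distance=8271
Step 3: ceil(8271/24)=345

345


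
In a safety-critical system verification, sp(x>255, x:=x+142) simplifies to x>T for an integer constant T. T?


Formula: sp(P, x:=E) = exists old_x. (x = E[old_x/x]) AND P[old_x/x] (old_x is the value of x before the assignment; eliminate old_x by solving x = E[old_x/x] for old_x)
Step 1: Precondition P: x>255, i.e. old_x > 255
Step 2: Assignment gives x = old_x + 142, so old_x = x - 142
Step 3: Substitute into P: x - 142 > 255
Step 4: Simplify: x > 255+142 = 397

397


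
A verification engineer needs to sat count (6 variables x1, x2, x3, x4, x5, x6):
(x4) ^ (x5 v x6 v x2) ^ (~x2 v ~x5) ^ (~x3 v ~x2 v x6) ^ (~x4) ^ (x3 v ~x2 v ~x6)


CNF with 6 clauses over 6 vars (64 assignments).
An assignment satisfies CNF iff every clause has >=1 true literal.
Check each row (bits = x1,x2,x3,x4,x5,x6; clause T/F shown):
  row 0 [000000]: clauses=FFTTTT -> 0
  row 1 [000001]: clauses=FTTTTT -> 0
  row 2 [000010]: clauses=FTTTTT -> 0
  row 3 [000011]: clauses=FTTTTT -> 0
  row 4 [000100]: clauses=TFTTFT -> 0
  (every remaining row is evaluated the same way; all 64 results are listed next)
Full result column, 8 rows per line (x1,x2,x3 fixed per line; x4,x5,x6 runs 000..111 left to right):
  rows 0-7 [x1,x2,x3=000]: 00000000  (ones: 0)
  rows 8-15 [x1,x2,x3=001]: 00000000  (ones: 0)
  rows 16-23 [x1,x2,x3=010]: 00000000  (ones: 0)
  rows 24-31 [x1,x2,x3=011]: 00000000  (ones: 0)
  rows 32-39 [x1,x2,x3=100]: 00000000  (ones: 0)
  rows 40-47 [x1,x2,x3=101]: 00000000  (ones: 0)
  rows 48-55 [x1,x2,x3=110]: 00000000  (ones: 0)
  rows 56-63 [x1,x2,x3=111]: 00000000  (ones: 0)
Satisfying assignments = 0+0+0+0+0+0+0+0 = 0

0


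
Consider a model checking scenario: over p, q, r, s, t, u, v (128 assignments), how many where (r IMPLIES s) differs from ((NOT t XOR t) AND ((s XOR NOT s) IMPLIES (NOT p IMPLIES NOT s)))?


F1 = (r IMPLIES s)
F2 = ((NOT t XOR t) AND ((s XOR NOT s) IMPLIES (NOT p IMPLIES NOT s)))
Evaluate both on each of 128 rows (bits = p,q,r,s,t,u,v):
  row 0 [0000000]: F1=1 F2=1 -> 0
  row 1 [0000001]: F1=1 F2=1 -> 0
  row 2 [0000010]: F1=1 F2=1 -> 0
  row 3 [0000011]: F1=1 F2=1 -> 0
  row 4 [0000100]: F1=1 F2=1 -> 0
  (every remaining row is evaluated the same way; all 128 results are listed next)
Full result column, 8 rows per line (p,q,r,s fixed per line; t,u,v runs 000..111 left to right):
  rows 0-7 [p,q,r,s=0000]: 00000000  (ones: 0)
  rows 8-15 [p,q,r,s=0001]: 11111111  (ones: 8)
  rows 16-23 [p,q,r,s=0010]: 11111111  (ones: 8)
  rows 24-31 [p,q,r,s=0011]: 11111111  (ones: 8)
  rows 32-39 [p,q,r,s=0100]: 00000000  (ones: 0)
  rows 40-47 [p,q,r,s=0101]: 11111111  (ones: 8)
  rows 48-55 [p,q,r,s=0110]: 11111111  (ones: 8)
  rows 56-63 [p,q,r,s=0111]: 11111111  (ones: 8)
  rows 64-71 [p,q,r,s=1000]: 00000000  (ones: 0)
  rows 72-79 [p,q,r,s=1001]: 00000000  (ones: 0)
  rows 80-87 [p,q,r,s=1010]: 11111111  (ones: 8)
  rows 88-95 [p,q,r,s=1011]: 00000000  (ones: 0)
  rows 96-103 [p,q,r,s=1100]: 00000000  (ones: 0)
  rows 104-111 [p,q,r,s=1101]: 00000000  (ones: 0)
  rows 112-119 [p,q,r,s=1110]: 11111111  (ones: 8)
  rows 120-127 [p,q,r,s=1111]: 00000000  (ones: 0)
Disagreements = 0+8+8+8+0+8+8+8+0+0+8+0+0+0+8+0 = 64

64


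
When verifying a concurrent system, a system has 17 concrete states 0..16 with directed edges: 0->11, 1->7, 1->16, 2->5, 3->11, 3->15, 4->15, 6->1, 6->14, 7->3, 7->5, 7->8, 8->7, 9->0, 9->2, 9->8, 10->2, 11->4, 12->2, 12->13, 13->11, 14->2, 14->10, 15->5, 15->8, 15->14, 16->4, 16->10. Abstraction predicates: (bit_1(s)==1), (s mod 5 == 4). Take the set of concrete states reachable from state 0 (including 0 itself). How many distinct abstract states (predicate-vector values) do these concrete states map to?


BFS from 0:
Concrete reachable: {0, 2, 3, 4, 5, 7, 8, 10, 11, 14, 15}
Abstract via predicates (bit_1(s)==1), (s mod 5 == 4):
  (0,0) <- {0, 5, 8}
  (0,1) <- {4}
  (1,0) <- {2, 3, 7, 10, 11, 15}
  (1,1) <- {14}
Distinct abstract states = 4

4


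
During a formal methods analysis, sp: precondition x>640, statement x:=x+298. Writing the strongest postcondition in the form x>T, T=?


Formula: sp(P, x:=E) = exists old_x. (x = E[old_x/x]) AND P[old_x/x] (old_x is the value of x before the assignment; eliminate old_x by solving x = E[old_x/x] for old_x)
Step 1: Precondition P: x>640, i.e. old_x > 640
Step 2: Assignment gives x = old_x + 298, so old_x = x - 298
Step 3: Substitute into P: x - 298 > 640
Step 4: Simplify: x > 640+298 = 938

938


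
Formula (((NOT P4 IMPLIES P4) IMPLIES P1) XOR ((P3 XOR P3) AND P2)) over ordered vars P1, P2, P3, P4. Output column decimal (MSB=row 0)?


Formula: (((NOT P4 IMPLIES P4) IMPLIES P1) XOR ((P3 XOR P3) AND P2)) over P1, P2, P3, P4 (16 rows)
Evaluate each row (bits = P1,P2,P3,P4, MSB first):
  row 0 [0000]: (((NOT 0 IMPLIES 0) IMPLIES 0) XOR ((0 XOR 0) AND 0)) -> 1
  row 1 [0001]: (((NOT 1 IMPLIES 1) IMPLIES 0) XOR ((0 XOR 0) AND 0)) -> 0
  row 2 [0010]: (((NOT 0 IMPLIES 0) IMPLIES 0) XOR ((1 XOR 1) AND 0)) -> 1
  row 3 [0011]: (((NOT 1 IMPLIES 1) IMPLIES 0) XOR ((1 XOR 1) AND 0)) -> 0
  row 4 [0100]: (((NOT 0 IMPLIES 0) IMPLIES 0) XOR ((0 XOR 0) AND 1)) -> 1
  row 5 [0101]: (((NOT 1 IMPLIES 1) IMPLIES 0) XOR ((0 XOR 0) AND 1)) -> 0
  row 6 [0110]: (((NOT 0 IMPLIES 0) IMPLIES 0) XOR ((1 XOR 1) AND 1)) -> 1
  row 7 [0111]: (((NOT 1 IMPLIES 1) IMPLIES 0) XOR ((1 XOR 1) AND 1)) -> 0
  row 8 [1000]: (((NOT 0 IMPLIES 0) IMPLIES 1) XOR ((0 XOR 0) AND 0)) -> 1
  row 9 [1001]: (((NOT 1 IMPLIES 1) IMPLIES 1) XOR ((0 XOR 0) AND 0)) -> 1
  row 10 [1010]: (((NOT 0 IMPLIES 0) IMPLIES 1) XOR ((1 XOR 1) AND 0)) -> 1
  row 11 [1011]: (((NOT 1 IMPLIES 1) IMPLIES 1) XOR ((1 XOR 1) AND 0)) -> 1
  row 12 [1100]: (((NOT 0 IMPLIES 0) IMPLIES 1) XOR ((0 XOR 0) AND 1)) -> 1
  row 13 [1101]: (((NOT 1 IMPLIES 1) IMPLIES 1) XOR ((0 XOR 0) AND 1)) -> 1
  row 14 [1110]: (((NOT 0 IMPLIES 0) IMPLIES 1) XOR ((1 XOR 1) AND 1)) -> 1
  row 15 [1111]: (((NOT 1 IMPLIES 1) IMPLIES 1) XOR ((1 XOR 1) AND 1)) -> 1
Full result column, 4 rows per line (P1,P2 fixed per line; P3,P4 runs 00..11 left to right):
  rows 0-3 [P1,P2=00]: 1010  = hex A
  rows 4-7 [P1,P2=01]: 1010  = hex A
  rows 8-11 [P1,P2=10]: 1111  = hex F
  rows 12-15 [P1,P2=11]: 1111  = hex F
Output column (row 0 .. row 15) = 1010101011111111
Output column grouped in 4s = 1010 1010 1111 1111 = 0xAAFF
Convert to decimal digit by digit (value = value*16 + digit):
  A -> 10
  10*16 + 10 (A) = 170
  170*16 + 15 (F) = 2735
  2735*16 + 15 (F) = 43775
Decimal = 43775

43775


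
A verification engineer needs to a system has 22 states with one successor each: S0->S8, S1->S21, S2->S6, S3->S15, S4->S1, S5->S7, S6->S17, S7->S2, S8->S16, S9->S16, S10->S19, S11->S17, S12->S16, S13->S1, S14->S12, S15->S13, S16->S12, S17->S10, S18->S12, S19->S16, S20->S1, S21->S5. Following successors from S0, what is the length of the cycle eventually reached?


Trace from S0 until a state repeats:
  S0 -> S8 -> S16 -> S12 -> S16
S16 first seen at step 2, revisited at step 4.
Cycle length = 4 - 2 = 2

2


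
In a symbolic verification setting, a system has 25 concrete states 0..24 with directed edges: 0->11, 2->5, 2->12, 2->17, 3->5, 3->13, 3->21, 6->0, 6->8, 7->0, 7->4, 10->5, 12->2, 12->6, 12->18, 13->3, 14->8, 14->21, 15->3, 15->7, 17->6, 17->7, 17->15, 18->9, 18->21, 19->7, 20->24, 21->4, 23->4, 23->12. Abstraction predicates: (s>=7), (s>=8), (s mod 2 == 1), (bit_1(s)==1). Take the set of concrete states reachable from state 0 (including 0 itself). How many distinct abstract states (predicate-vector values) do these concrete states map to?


BFS from 0:
Concrete reachable: {0, 11}
Abstract via predicates (s>=7), (s>=8), (s mod 2 == 1), (bit_1(s)==1):
  (0,0,0,0) <- {0}
  (1,1,1,1) <- {11}
Distinct abstract states = 2

2


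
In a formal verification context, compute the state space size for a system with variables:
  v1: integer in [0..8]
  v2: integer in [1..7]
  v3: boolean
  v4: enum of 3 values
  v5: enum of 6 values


State space = product of domain sizes of all variables.
Domain sizes:
  v1 (integer in [0..8]): 9
  v2 (integer in [1..7]): 7
  v3 (boolean): 2
  v4 (enum of 3 values): 3
  v5 (enum of 6 values): 6
Product = 9 * 7 * 2 * 3 * 6 = 2268

2268


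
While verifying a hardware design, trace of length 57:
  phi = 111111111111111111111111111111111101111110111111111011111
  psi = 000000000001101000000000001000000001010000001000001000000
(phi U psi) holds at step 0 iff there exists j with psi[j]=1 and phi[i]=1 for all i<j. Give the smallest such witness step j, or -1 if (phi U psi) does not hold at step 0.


(phi U psi) at 0: need smallest j with psi[j]=1 and phi[i]=1 for all i in [0,j).
Scan from step 0:
  step 0: phi=1, psi=0 -> continue
  step 1: phi=1, psi=0 -> continue
  step 2: phi=1, psi=0 -> continue
  step 3: phi=1, psi=0 -> continue
  step 11: psi=1 and phi held for [0,11) -> witness found
Witness step = 11

11


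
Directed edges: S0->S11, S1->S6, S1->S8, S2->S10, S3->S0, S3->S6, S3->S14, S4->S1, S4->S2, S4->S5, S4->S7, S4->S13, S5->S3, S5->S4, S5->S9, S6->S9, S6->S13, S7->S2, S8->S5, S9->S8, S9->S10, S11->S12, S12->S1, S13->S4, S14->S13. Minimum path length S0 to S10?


BFS layer-by-layer from S0:
  dist 0: {S0}
  dist 1: {S11}
  dist 2: {S12}
  dist 3: {S1}
  dist 4: {S6, S8}
  dist 5: {S5, S9, S13}
  dist 6: {S3, S4, S10}
  -> S10 reached at distance 6
Shortest path length = 6

6


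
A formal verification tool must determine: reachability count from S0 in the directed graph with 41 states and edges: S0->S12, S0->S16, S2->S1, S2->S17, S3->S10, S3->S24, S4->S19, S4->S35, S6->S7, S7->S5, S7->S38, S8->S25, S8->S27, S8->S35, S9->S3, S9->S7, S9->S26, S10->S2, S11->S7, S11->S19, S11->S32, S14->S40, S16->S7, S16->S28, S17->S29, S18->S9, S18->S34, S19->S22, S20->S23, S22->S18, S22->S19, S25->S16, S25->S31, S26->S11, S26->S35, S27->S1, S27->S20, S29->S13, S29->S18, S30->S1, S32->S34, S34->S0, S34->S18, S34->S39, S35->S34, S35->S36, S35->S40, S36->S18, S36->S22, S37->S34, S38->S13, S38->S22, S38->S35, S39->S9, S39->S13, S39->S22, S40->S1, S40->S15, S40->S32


BFS from S0:
  layer 0: {S0}
  layer 1: {S12, S16}
  layer 2: {S7, S28}
  layer 3: {S5, S38}
  layer 4: {S13, S22, S35}
  layer 5: {S18, S19, S34, S36, S40}
  layer 6: {S1, S9, S15, S32, S39}
  layer 7: {S3, S26}
  layer 8: {S10, S11, S24}
  layer 9: {S2}
  layer 10: {S17}
  layer 11: {S29}
Reachable set: {S0, S1, S2, S3, S5, S7, S9, S10, S11, S12, S13, S15, S16, S17, S18, S19, S22, S24, S26, S28, S29, S32, S34, S35, S36, S38, S39, S40}
Count = 28

28


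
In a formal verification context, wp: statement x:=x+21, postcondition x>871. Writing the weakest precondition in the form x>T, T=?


Formula: wp(x:=E, P) = P[E/x] (substitute E for x in postcondition)
Step 1: Postcondition: x>871
Step 2: Substitute x+21 for x: x+21>871
Step 3: Solve for x: x > 871-21 = 850

850


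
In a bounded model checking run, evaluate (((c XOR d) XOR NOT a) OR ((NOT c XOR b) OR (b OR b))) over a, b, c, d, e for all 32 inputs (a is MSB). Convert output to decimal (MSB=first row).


Formula: (((c XOR d) XOR NOT a) OR ((NOT c XOR b) OR (b OR b))) over a, b, c, d, e (32 rows)
Evaluate each row (bits = a,b,c,d,e, MSB first):
  row 0 [00000]: (((0 XOR 0) XOR NOT 0) OR ((NOT 0 XOR 0) OR (0 OR 0))) -> 1
  row 1 [00001]: (((0 XOR 0) XOR NOT 0) OR ((NOT 0 XOR 0) OR (0 OR 0))) -> 1
  row 2 [00010]: (((0 XOR 1) XOR NOT 0) OR ((NOT 0 XOR 0) OR (0 OR 0))) -> 1
  row 3 [00011]: (((0 XOR 1) XOR NOT 0) OR ((NOT 0 XOR 0) OR (0 OR 0))) -> 1
  row 4 [00100]: (((1 XOR 0) XOR NOT 0) OR ((NOT 1 XOR 0) OR (0 OR 0))) -> 0
  row 5 [00101]: (((1 XOR 0) XOR NOT 0) OR ((NOT 1 XOR 0) OR (0 OR 0))) -> 0
  row 6 [00110]: (((1 XOR 1) XOR NOT 0) OR ((NOT 1 XOR 0) OR (0 OR 0))) -> 1
  row 7 [00111]: (((1 XOR 1) XOR NOT 0) OR ((NOT 1 XOR 0) OR (0 OR 0))) -> 1
  row 8 [01000]: (((0 XOR 0) XOR NOT 0) OR ((NOT 0 XOR 1) OR (1 OR 1))) -> 1
  row 9 [01001]: (((0 XOR 0) XOR NOT 0) OR ((NOT 0 XOR 1) OR (1 OR 1))) -> 1
  row 10 [01010]: (((0 XOR 1) XOR NOT 0) OR ((NOT 0 XOR 1) OR (1 OR 1))) -> 1
  row 11 [01011]: (((0 XOR 1) XOR NOT 0) OR ((NOT 0 XOR 1) OR (1 OR 1))) -> 1
  row 12 [01100]: (((1 XOR 0) XOR NOT 0) OR ((NOT 1 XOR 1) OR (1 OR 1))) -> 1
  row 13 [01101]: (((1 XOR 0) XOR NOT 0) OR ((NOT 1 XOR 1) OR (1 OR 1))) -> 1
  row 14 [01110]: (((1 XOR 1) XOR NOT 0) OR ((NOT 1 XOR 1) OR (1 OR 1))) -> 1
  row 15 [01111]: (((1 XOR 1) XOR NOT 0) OR ((NOT 1 XOR 1) OR (1 OR 1))) -> 1
  row 16 [10000]: (((0 XOR 0) XOR NOT 1) OR ((NOT 0 XOR 0) OR (0 OR 0))) -> 1
  row 17 [10001]: (((0 XOR 0) XOR NOT 1) OR ((NOT 0 XOR 0) OR (0 OR 0))) -> 1
  row 18 [10010]: (((0 XOR 1) XOR NOT 1) OR ((NOT 0 XOR 0) OR (0 OR 0))) -> 1
  row 19 [10011]: (((0 XOR 1) XOR NOT 1) OR ((NOT 0 XOR 0) OR (0 OR 0))) -> 1
  row 20 [10100]: (((1 XOR 0) XOR NOT 1) OR ((NOT 1 XOR 0) OR (0 OR 0))) -> 1
  row 21 [10101]: (((1 XOR 0) XOR NOT 1) OR ((NOT 1 XOR 0) OR (0 OR 0))) -> 1
  row 22 [10110]: (((1 XOR 1) XOR NOT 1) OR ((NOT 1 XOR 0) OR (0 OR 0))) -> 0
  row 23 [10111]: (((1 XOR 1) XOR NOT 1) OR ((NOT 1 XOR 0) OR (0 OR 0))) -> 0
  row 24 [11000]: (((0 XOR 0) XOR NOT 1) OR ((NOT 0 XOR 1) OR (1 OR 1))) -> 1
  row 25 [11001]: (((0 XOR 0) XOR NOT 1) OR ((NOT 0 XOR 1) OR (1 OR 1))) -> 1
  row 26 [11010]: (((0 XOR 1) XOR NOT 1) OR ((NOT 0 XOR 1) OR (1 OR 1))) -> 1
  row 27 [11011]: (((0 XOR 1) XOR NOT 1) OR ((NOT 0 XOR 1) OR (1 OR 1))) -> 1
  row 28 [11100]: (((1 XOR 0) XOR NOT 1) OR ((NOT 1 XOR 1) OR (1 OR 1))) -> 1
  row 29 [11101]: (((1 XOR 0) XOR NOT 1) OR ((NOT 1 XOR 1) OR (1 OR 1))) -> 1
  row 30 [11110]: (((1 XOR 1) XOR NOT 1) OR ((NOT 1 XOR 1) OR (1 OR 1))) -> 1
  row 31 [11111]: (((1 XOR 1) XOR NOT 1) OR ((NOT 1 XOR 1) OR (1 OR 1))) -> 1
Full result column, 4 rows per line (a,b,c fixed per line; d,e runs 00..11 left to right):
  rows 0-3 [a,b,c=000]: 1111  = hex F
  rows 4-7 [a,b,c=001]: 0011  = hex 3
  rows 8-11 [a,b,c=010]: 1111  = hex F
  rows 12-15 [a,b,c=011]: 1111  = hex F
  rows 16-19 [a,b,c=100]: 1111  = hex F
  rows 20-23 [a,b,c=101]: 1100  = hex C
  rows 24-27 [a,b,c=110]: 1111  = hex F
  rows 28-31 [a,b,c=111]: 1111  = hex F
Output column (row 0 .. row 31) = 11110011111111111111110011111111
Output column grouped in 4s = 1111 0011 1111 1111 1111 1100 1111 1111 = 0xF3FFFCFF
Convert to decimal digit by digit (value = value*16 + digit):
  F -> 15
  15*16 + 3 = 243
  243*16 + 15 (F) = 3903
  3903*16 + 15 (F) = 62463
  62463*16 + 15 (F) = 999423
  999423*16 + 12 (C) = 15990780
  15990780*16 + 15 (F) = 255852495
  255852495*16 + 15 (F) = 4093639935
Decimal = 4093639935

4093639935


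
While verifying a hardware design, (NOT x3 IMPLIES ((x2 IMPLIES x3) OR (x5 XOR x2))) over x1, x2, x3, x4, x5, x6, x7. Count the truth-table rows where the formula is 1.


Formula: (NOT x3 IMPLIES ((x2 IMPLIES x3) OR (x5 XOR x2))) over 7 vars (128 rows)
Evaluate each row (x1, x2, x3, x4, x5, x6, x7 as bits, MSB first):
  row 0 [0000000]: (NOT 0 IMPLIES ((0 IMPLIES 0) OR (0 XOR 0))) -> 1
  row 1 [0000001]: (NOT 0 IMPLIES ((0 IMPLIES 0) OR (0 XOR 0))) -> 1
  row 2 [0000010]: (NOT 0 IMPLIES ((0 IMPLIES 0) OR (0 XOR 0))) -> 1
  row 3 [0000011]: (NOT 0 IMPLIES ((0 IMPLIES 0) OR (0 XOR 0))) -> 1
  row 4 [0000100]: (NOT 0 IMPLIES ((0 IMPLIES 0) OR (1 XOR 0))) -> 1
  (every remaining row is evaluated the same way; all 128 results are listed next)
Full result column, 8 rows per line (x1,x2,x3,x4 fixed per line; x5,x6,x7 runs 000..111 left to right):
  rows 0-7 [x1,x2,x3,x4=0000]: 11111111  (ones: 8)
  rows 8-15 [x1,x2,x3,x4=0001]: 11111111  (ones: 8)
  rows 16-23 [x1,x2,x3,x4=0010]: 11111111  (ones: 8)
  rows 24-31 [x1,x2,x3,x4=0011]: 11111111  (ones: 8)
  rows 32-39 [x1,x2,x3,x4=0100]: 11110000  (ones: 4)
  rows 40-47 [x1,x2,x3,x4=0101]: 11110000  (ones: 4)
  rows 48-55 [x1,x2,x3,x4=0110]: 11111111  (ones: 8)
  rows 56-63 [x1,x2,x3,x4=0111]: 11111111  (ones: 8)
  rows 64-71 [x1,x2,x3,x4=1000]: 11111111  (ones: 8)
  rows 72-79 [x1,x2,x3,x4=1001]: 11111111  (ones: 8)
  rows 80-87 [x1,x2,x3,x4=1010]: 11111111  (ones: 8)
  rows 88-95 [x1,x2,x3,x4=1011]: 11111111  (ones: 8)
  rows 96-103 [x1,x2,x3,x4=1100]: 11110000  (ones: 4)
  rows 104-111 [x1,x2,x3,x4=1101]: 11110000  (ones: 4)
  rows 112-119 [x1,x2,x3,x4=1110]: 11111111  (ones: 8)
  rows 120-127 [x1,x2,x3,x4=1111]: 11111111  (ones: 8)
Count of 1-rows = 8+8+8+8+4+4+8+8+8+8+8+8+4+4+8+8 = 112

112


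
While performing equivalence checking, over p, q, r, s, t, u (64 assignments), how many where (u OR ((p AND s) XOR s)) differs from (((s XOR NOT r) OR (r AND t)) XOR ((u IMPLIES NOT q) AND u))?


F1 = (u OR ((p AND s) XOR s))
F2 = (((s XOR NOT r) OR (r AND t)) XOR ((u IMPLIES NOT q) AND u))
Evaluate both on each of 64 rows (bits = p,q,r,s,t,u):
  row 0 [000000]: F1=0 F2=1 (differ) -> 1
  row 1 [000001]: F1=1 F2=0 (differ) -> 1
  row 2 [000010]: F1=0 F2=1 (differ) -> 1
  row 3 [000011]: F1=1 F2=0 (differ) -> 1
  row 4 [000100]: F1=1 F2=0 (differ) -> 1
  (every remaining row is evaluated the same way; all 64 results are listed next)
Full result column, 8 rows per line (p,q,r fixed per line; s,t,u runs 000..111 left to right):
  rows 0-7 [p,q,r=000]: 11111010  (ones: 6)
  rows 8-15 [p,q,r=001]: 00110101  (ones: 4)
  rows 16-23 [p,q,r=010]: 10101111  (ones: 6)
  rows 24-31 [p,q,r=011]: 01100000  (ones: 2)
  rows 32-39 [p,q,r=100]: 11110000  (ones: 4)
  rows 40-47 [p,q,r=101]: 00111111  (ones: 6)
  rows 48-55 [p,q,r=110]: 10100101  (ones: 4)
  rows 56-63 [p,q,r=111]: 01101010  (ones: 4)
Disagreements = 6+4+6+2+4+6+4+4 = 36

36


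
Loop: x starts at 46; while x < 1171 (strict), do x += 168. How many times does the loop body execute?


Step 1: x goes from 46 toward 1171 by 168; the body runs while x<1171, so iterations = ceil((bound-start)/step)
Step 2: Distance=1125
Step 3: ceil(1125/168)=7

7


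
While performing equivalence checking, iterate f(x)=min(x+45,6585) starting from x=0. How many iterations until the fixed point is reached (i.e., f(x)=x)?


Step 1: x=0, cap=6585, increment=45
Step 2: x grows by 45 each step until capped at 6585; fixed point is x=6585
Step 3: iterations = ceil(6585/45) = 147

147


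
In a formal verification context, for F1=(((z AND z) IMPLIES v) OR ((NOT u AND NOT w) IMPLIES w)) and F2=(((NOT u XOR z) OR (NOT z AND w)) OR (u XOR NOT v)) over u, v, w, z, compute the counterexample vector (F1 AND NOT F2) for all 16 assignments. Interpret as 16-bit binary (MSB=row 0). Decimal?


F1 = (((z AND z) IMPLIES v) OR ((NOT u AND NOT w) IMPLIES w))
F2 = (((NOT u XOR z) OR (NOT z AND w)) OR (u XOR NOT v))
Counterexample to F1=>F2 is where F1=1 and F2=0.
Evaluate each row (bits = u,v,w,z, MSB first):
  row 0 [0000]: F1=1 F2=1 -> F1&~F2 -> 0
  row 1 [0001]: F1=0 F2=1 -> F1&~F2 -> 0
  row 2 [0010]: F1=1 F2=1 -> F1&~F2 -> 0
  row 3 [0011]: F1=1 F2=1 -> F1&~F2 -> 0
  row 4 [0100]: F1=1 F2=1 -> F1&~F2 -> 0
  row 5 [0101]: F1=1 F2=0 -> F1&~F2 -> 1
  row 6 [0110]: F1=1 F2=1 -> F1&~F2 -> 0
  row 7 [0111]: F1=1 F2=0 -> F1&~F2 -> 1
  row 8 [1000]: F1=1 F2=0 -> F1&~F2 -> 1
  row 9 [1001]: F1=1 F2=1 -> F1&~F2 -> 0
  row 10 [1010]: F1=1 F2=1 -> F1&~F2 -> 0
  row 11 [1011]: F1=1 F2=1 -> F1&~F2 -> 0
  row 12 [1100]: F1=1 F2=1 -> F1&~F2 -> 0
  row 13 [1101]: F1=1 F2=1 -> F1&~F2 -> 0
  row 14 [1110]: F1=1 F2=1 -> F1&~F2 -> 0
  row 15 [1111]: F1=1 F2=1 -> F1&~F2 -> 0
Full result column, 4 rows per line (u,v fixed per line; w,z runs 00..11 left to right):
  rows 0-3 [u,v=00]: 0000  = hex 0
  rows 4-7 [u,v=01]: 0101  = hex 5
  rows 8-11 [u,v=10]: 1000  = hex 8
  rows 12-15 [u,v=11]: 0000  = hex 0
Counterexample vector (row 0 .. row 15) = 0000010110000000
Output column grouped in 4s = 0000 0101 1000 0000 = 0x0580
Convert to decimal digit by digit (value = value*16 + digit):
  0 -> 0
  0*16 + 5 = 5
  5*16 + 8 = 88
  88*16 + 0 = 1408
Decimal = 1408

1408


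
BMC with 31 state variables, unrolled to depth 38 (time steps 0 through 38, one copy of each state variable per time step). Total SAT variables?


BMC unrolls to depth k, creating one copy of each state var for steps 0..k.
Step count = 38 + 1 = 39 (steps 0 through 38)
Vars per step = 31
Total = 31 * 39 = 1209

1209


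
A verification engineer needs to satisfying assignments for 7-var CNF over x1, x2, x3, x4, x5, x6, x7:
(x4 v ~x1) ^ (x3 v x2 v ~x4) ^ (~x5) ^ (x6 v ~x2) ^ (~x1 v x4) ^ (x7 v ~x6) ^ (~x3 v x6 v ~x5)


CNF with 7 clauses over 7 vars (128 assignments).
An assignment satisfies CNF iff every clause has >=1 true literal.
Check each row (bits = x1,x2,x3,x4,x5,x6,x7; clause T/F shown):
  row 0 [0000000]: clauses=TTTTTTT -> 1
  row 1 [0000001]: clauses=TTTTTTT -> 1
  row 2 [0000010]: clauses=TTTTTFT -> 0
  row 3 [0000011]: clauses=TTTTTTT -> 1
  row 4 [0000100]: clauses=TTFTTTT -> 0
  (every remaining row is evaluated the same way; all 128 results are listed next)
Full result column, 8 rows per line (x1,x2,x3,x4 fixed per line; x5,x6,x7 runs 000..111 left to right):
  rows 0-7 [x1,x2,x3,x4=0000]: 11010000  (ones: 3)
  rows 8-15 [x1,x2,x3,x4=0001]: 00000000  (ones: 0)
  rows 16-23 [x1,x2,x3,x4=0010]: 11010000  (ones: 3)
  rows 24-31 [x1,x2,x3,x4=0011]: 11010000  (ones: 3)
  rows 32-39 [x1,x2,x3,x4=0100]: 00010000  (ones: 1)
  rows 40-47 [x1,x2,x3,x4=0101]: 00010000  (ones: 1)
  rows 48-55 [x1,x2,x3,x4=0110]: 00010000  (ones: 1)
  rows 56-63 [x1,x2,x3,x4=0111]: 00010000  (ones: 1)
  rows 64-71 [x1,x2,x3,x4=1000]: 00000000  (ones: 0)
  rows 72-79 [x1,x2,x3,x4=1001]: 00000000  (ones: 0)
  rows 80-87 [x1,x2,x3,x4=1010]: 00000000  (ones: 0)
  rows 88-95 [x1,x2,x3,x4=1011]: 11010000  (ones: 3)
  rows 96-103 [x1,x2,x3,x4=1100]: 00000000  (ones: 0)
  rows 104-111 [x1,x2,x3,x4=1101]: 00010000  (ones: 1)
  rows 112-119 [x1,x2,x3,x4=1110]: 00000000  (ones: 0)
  rows 120-127 [x1,x2,x3,x4=1111]: 00010000  (ones: 1)
Satisfying assignments = 3+0+3+3+1+1+1+1+0+0+0+3+0+1+0+1 = 18

18


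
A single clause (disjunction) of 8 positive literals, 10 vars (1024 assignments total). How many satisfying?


Step 1: Total=2^10=1024
Step 2: Unsat when all 8 false: 2^2=4
Step 3: Sat=1024-4=1020

1020


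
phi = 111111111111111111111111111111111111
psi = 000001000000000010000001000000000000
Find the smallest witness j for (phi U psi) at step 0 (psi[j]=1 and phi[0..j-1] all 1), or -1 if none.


(phi U psi) at 0: need smallest j with psi[j]=1 and phi[i]=1 for all i in [0,j).
Scan from step 0:
  step 0: phi=1, psi=0 -> continue
  step 1: phi=1, psi=0 -> continue
  step 2: phi=1, psi=0 -> continue
  step 3: phi=1, psi=0 -> continue
  step 5: psi=1 and phi held for [0,5) -> witness found
Witness step = 5

5


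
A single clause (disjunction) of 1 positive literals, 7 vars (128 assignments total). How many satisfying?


Step 1: Total=2^7=128
Step 2: Unsat when all 1 false: 2^6=64
Step 3: Sat=128-64=64

64


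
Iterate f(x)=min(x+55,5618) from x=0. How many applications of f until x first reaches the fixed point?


Step 1: x=0, cap=5618, increment=55
Step 2: x grows by 55 each step until capped at 5618; fixed point is x=5618
Step 3: iterations = ceil(5618/55) = 103

103


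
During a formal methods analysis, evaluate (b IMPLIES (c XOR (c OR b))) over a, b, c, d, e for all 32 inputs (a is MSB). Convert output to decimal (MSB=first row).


Formula: (b IMPLIES (c XOR (c OR b))) over a, b, c, d, e (32 rows)
Evaluate each row (bits = a,b,c,d,e, MSB first):
  row 0 [00000]: (0 IMPLIES (0 XOR (0 OR 0))) -> 1
  row 1 [00001]: (0 IMPLIES (0 XOR (0 OR 0))) -> 1
  row 2 [00010]: (0 IMPLIES (0 XOR (0 OR 0))) -> 1
  row 3 [00011]: (0 IMPLIES (0 XOR (0 OR 0))) -> 1
  row 4 [00100]: (0 IMPLIES (1 XOR (1 OR 0))) -> 1
  row 5 [00101]: (0 IMPLIES (1 XOR (1 OR 0))) -> 1
  row 6 [00110]: (0 IMPLIES (1 XOR (1 OR 0))) -> 1
  row 7 [00111]: (0 IMPLIES (1 XOR (1 OR 0))) -> 1
  row 8 [01000]: (1 IMPLIES (0 XOR (0 OR 1))) -> 1
  row 9 [01001]: (1 IMPLIES (0 XOR (0 OR 1))) -> 1
  row 10 [01010]: (1 IMPLIES (0 XOR (0 OR 1))) -> 1
  row 11 [01011]: (1 IMPLIES (0 XOR (0 OR 1))) -> 1
  row 12 [01100]: (1 IMPLIES (1 XOR (1 OR 1))) -> 0
  row 13 [01101]: (1 IMPLIES (1 XOR (1 OR 1))) -> 0
  row 14 [01110]: (1 IMPLIES (1 XOR (1 OR 1))) -> 0
  row 15 [01111]: (1 IMPLIES (1 XOR (1 OR 1))) -> 0
  row 16 [10000]: (0 IMPLIES (0 XOR (0 OR 0))) -> 1
  row 17 [10001]: (0 IMPLIES (0 XOR (0 OR 0))) -> 1
  row 18 [10010]: (0 IMPLIES (0 XOR (0 OR 0))) -> 1
  row 19 [10011]: (0 IMPLIES (0 XOR (0 OR 0))) -> 1
  row 20 [10100]: (0 IMPLIES (1 XOR (1 OR 0))) -> 1
  row 21 [10101]: (0 IMPLIES (1 XOR (1 OR 0))) -> 1
  row 22 [10110]: (0 IMPLIES (1 XOR (1 OR 0))) -> 1
  row 23 [10111]: (0 IMPLIES (1 XOR (1 OR 0))) -> 1
  row 24 [11000]: (1 IMPLIES (0 XOR (0 OR 1))) -> 1
  row 25 [11001]: (1 IMPLIES (0 XOR (0 OR 1))) -> 1
  row 26 [11010]: (1 IMPLIES (0 XOR (0 OR 1))) -> 1
  row 27 [11011]: (1 IMPLIES (0 XOR (0 OR 1))) -> 1
  row 28 [11100]: (1 IMPLIES (1 XOR (1 OR 1))) -> 0
  row 29 [11101]: (1 IMPLIES (1 XOR (1 OR 1))) -> 0
  row 30 [11110]: (1 IMPLIES (1 XOR (1 OR 1))) -> 0
  row 31 [11111]: (1 IMPLIES (1 XOR (1 OR 1))) -> 0
Full result column, 4 rows per line (a,b,c fixed per line; d,e runs 00..11 left to right):
  rows 0-3 [a,b,c=000]: 1111  = hex F
  rows 4-7 [a,b,c=001]: 1111  = hex F
  rows 8-11 [a,b,c=010]: 1111  = hex F
  rows 12-15 [a,b,c=011]: 0000  = hex 0
  rows 16-19 [a,b,c=100]: 1111  = hex F
  rows 20-23 [a,b,c=101]: 1111  = hex F
  rows 24-27 [a,b,c=110]: 1111  = hex F
  rows 28-31 [a,b,c=111]: 0000  = hex 0
Output column (row 0 .. row 31) = 11111111111100001111111111110000
Output column grouped in 4s = 1111 1111 1111 0000 1111 1111 1111 0000 = 0xFFF0FFF0
Convert to decimal digit by digit (value = value*16 + digit):
  F -> 15
  15*16 + 15 (F) = 255
  255*16 + 15 (F) = 4095
  4095*16 + 0 = 65520
  65520*16 + 15 (F) = 1048335
  1048335*16 + 15 (F) = 16773375
  16773375*16 + 15 (F) = 268374015
  268374015*16 + 0 = 4293984240
Decimal = 4293984240

4293984240


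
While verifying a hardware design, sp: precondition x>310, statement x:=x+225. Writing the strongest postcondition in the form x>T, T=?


Formula: sp(P, x:=E) = exists old_x. (x = E[old_x/x]) AND P[old_x/x] (old_x is the value of x before the assignment; eliminate old_x by solving x = E[old_x/x] for old_x)
Step 1: Precondition P: x>310, i.e. old_x > 310
Step 2: Assignment gives x = old_x + 225, so old_x = x - 225
Step 3: Substitute into P: x - 225 > 310
Step 4: Simplify: x > 310+225 = 535

535


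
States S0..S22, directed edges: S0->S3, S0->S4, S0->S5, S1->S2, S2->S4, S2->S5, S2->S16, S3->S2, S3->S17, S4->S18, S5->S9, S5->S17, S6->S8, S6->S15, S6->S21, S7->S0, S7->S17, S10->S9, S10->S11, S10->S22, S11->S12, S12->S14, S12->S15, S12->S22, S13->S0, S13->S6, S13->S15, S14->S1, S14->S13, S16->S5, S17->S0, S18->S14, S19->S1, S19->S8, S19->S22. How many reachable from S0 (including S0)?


BFS from S0:
  layer 0: {S0}
  layer 1: {S3, S4, S5}
  layer 2: {S2, S9, S17, S18}
  layer 3: {S14, S16}
  layer 4: {S1, S13}
  layer 5: {S6, S15}
  layer 6: {S8, S21}
Reachable set: {S0, S1, S2, S3, S4, S5, S6, S8, S9, S13, S14, S15, S16, S17, S18, S21}
Count = 16

16


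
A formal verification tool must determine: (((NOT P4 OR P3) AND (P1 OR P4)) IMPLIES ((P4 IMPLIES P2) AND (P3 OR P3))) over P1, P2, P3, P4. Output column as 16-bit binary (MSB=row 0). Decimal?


Formula: (((NOT P4 OR P3) AND (P1 OR P4)) IMPLIES ((P4 IMPLIES P2) AND (P3 OR P3))) over P1, P2, P3, P4 (16 rows)
Evaluate each row (bits = P1,P2,P3,P4, MSB first):
  row 0 [0000]: (((NOT 0 OR 0) AND (0 OR 0)) IMPLIES ((0 IMPLIES 0) AND (0 OR 0))) -> 1
  row 1 [0001]: (((NOT 1 OR 0) AND (0 OR 1)) IMPLIES ((1 IMPLIES 0) AND (0 OR 0))) -> 1
  row 2 [0010]: (((NOT 0 OR 1) AND (0 OR 0)) IMPLIES ((0 IMPLIES 0) AND (1 OR 1))) -> 1
  row 3 [0011]: (((NOT 1 OR 1) AND (0 OR 1)) IMPLIES ((1 IMPLIES 0) AND (1 OR 1))) -> 0
  row 4 [0100]: (((NOT 0 OR 0) AND (0 OR 0)) IMPLIES ((0 IMPLIES 1) AND (0 OR 0))) -> 1
  row 5 [0101]: (((NOT 1 OR 0) AND (0 OR 1)) IMPLIES ((1 IMPLIES 1) AND (0 OR 0))) -> 1
  row 6 [0110]: (((NOT 0 OR 1) AND (0 OR 0)) IMPLIES ((0 IMPLIES 1) AND (1 OR 1))) -> 1
  row 7 [0111]: (((NOT 1 OR 1) AND (0 OR 1)) IMPLIES ((1 IMPLIES 1) AND (1 OR 1))) -> 1
  row 8 [1000]: (((NOT 0 OR 0) AND (1 OR 0)) IMPLIES ((0 IMPLIES 0) AND (0 OR 0))) -> 0
  row 9 [1001]: (((NOT 1 OR 0) AND (1 OR 1)) IMPLIES ((1 IMPLIES 0) AND (0 OR 0))) -> 1
  row 10 [1010]: (((NOT 0 OR 1) AND (1 OR 0)) IMPLIES ((0 IMPLIES 0) AND (1 OR 1))) -> 1
  row 11 [1011]: (((NOT 1 OR 1) AND (1 OR 1)) IMPLIES ((1 IMPLIES 0) AND (1 OR 1))) -> 0
  row 12 [1100]: (((NOT 0 OR 0) AND (1 OR 0)) IMPLIES ((0 IMPLIES 1) AND (0 OR 0))) -> 0
  row 13 [1101]: (((NOT 1 OR 0) AND (1 OR 1)) IMPLIES ((1 IMPLIES 1) AND (0 OR 0))) -> 1
  row 14 [1110]: (((NOT 0 OR 1) AND (1 OR 0)) IMPLIES ((0 IMPLIES 1) AND (1 OR 1))) -> 1
  row 15 [1111]: (((NOT 1 OR 1) AND (1 OR 1)) IMPLIES ((1 IMPLIES 1) AND (1 OR 1))) -> 1
Full result column, 4 rows per line (P1,P2 fixed per line; P3,P4 runs 00..11 left to right):
  rows 0-3 [P1,P2=00]: 1110  = hex E
  rows 4-7 [P1,P2=01]: 1111  = hex F
  rows 8-11 [P1,P2=10]: 0110  = hex 6
  rows 12-15 [P1,P2=11]: 0111  = hex 7
Output column (row 0 .. row 15) = 1110111101100111
Output column grouped in 4s = 1110 1111 0110 0111 = 0xEF67
Convert to decimal digit by digit (value = value*16 + digit):
  E -> 14
  14*16 + 15 (F) = 239
  239*16 + 6 = 3830
  3830*16 + 7 = 61287
Decimal = 61287

61287


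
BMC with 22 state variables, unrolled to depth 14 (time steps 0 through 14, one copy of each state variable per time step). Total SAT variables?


BMC unrolls to depth k, creating one copy of each state var for steps 0..k.
Step count = 14 + 1 = 15 (steps 0 through 14)
Vars per step = 22
Total = 22 * 15 = 330

330


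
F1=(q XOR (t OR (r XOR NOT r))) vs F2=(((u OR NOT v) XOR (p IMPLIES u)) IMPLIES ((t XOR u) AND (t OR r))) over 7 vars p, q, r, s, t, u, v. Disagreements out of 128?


F1 = (q XOR (t OR (r XOR NOT r)))
F2 = (((u OR NOT v) XOR (p IMPLIES u)) IMPLIES ((t XOR u) AND (t OR r)))
Evaluate both on each of 128 rows (bits = p,q,r,s,t,u,v):
  row 0 [0000000]: F1=1 F2=1 -> 0
  row 1 [0000001]: F1=1 F2=0 (differ) -> 1
  row 2 [0000010]: F1=1 F2=1 -> 0
  row 3 [0000011]: F1=1 F2=1 -> 0
  row 4 [0000100]: F1=1 F2=1 -> 0
  (every remaining row is evaluated the same way; all 128 results are listed next)
Full result column, 8 rows per line (p,q,r,s fixed per line; t,u,v runs 000..111 left to right):
  rows 0-7 [p,q,r,s=0000]: 01000000  (ones: 1)
  rows 8-15 [p,q,r,s=0001]: 01000000  (ones: 1)
  rows 16-23 [p,q,r,s=0010]: 01000000  (ones: 1)
  rows 24-31 [p,q,r,s=0011]: 01000000  (ones: 1)
  rows 32-39 [p,q,r,s=0100]: 10111111  (ones: 7)
  rows 40-47 [p,q,r,s=0101]: 10111111  (ones: 7)
  rows 48-55 [p,q,r,s=0110]: 10111111  (ones: 7)
  rows 56-63 [p,q,r,s=0111]: 10111111  (ones: 7)
  rows 64-71 [p,q,r,s=1000]: 10000000  (ones: 1)
  rows 72-79 [p,q,r,s=1001]: 10000000  (ones: 1)
  rows 80-87 [p,q,r,s=1010]: 10000000  (ones: 1)
  rows 88-95 [p,q,r,s=1011]: 10000000  (ones: 1)
  rows 96-103 [p,q,r,s=1100]: 01111111  (ones: 7)
  rows 104-111 [p,q,r,s=1101]: 01111111  (ones: 7)
  rows 112-119 [p,q,r,s=1110]: 01111111  (ones: 7)
  rows 120-127 [p,q,r,s=1111]: 01111111  (ones: 7)
Disagreements = 1+1+1+1+7+7+7+7+1+1+1+1+7+7+7+7 = 64

64


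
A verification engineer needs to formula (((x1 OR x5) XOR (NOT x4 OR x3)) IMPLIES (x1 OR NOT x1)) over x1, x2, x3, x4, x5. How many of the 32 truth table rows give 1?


Formula: (((x1 OR x5) XOR (NOT x4 OR x3)) IMPLIES (x1 OR NOT x1)) over 5 vars (32 rows)
Evaluate each row (x1, x2, x3, x4, x5 as bits, MSB first):
  row 0 [00000]: (((0 OR 0) XOR (NOT 0 OR 0)) IMPLIES (0 OR NOT 0)) -> 1
  row 1 [00001]: (((0 OR 1) XOR (NOT 0 OR 0)) IMPLIES (0 OR NOT 0)) -> 1
  row 2 [00010]: (((0 OR 0) XOR (NOT 1 OR 0)) IMPLIES (0 OR NOT 0)) -> 1
  row 3 [00011]: (((0 OR 1) XOR (NOT 1 OR 0)) IMPLIES (0 OR NOT 0)) -> 1
  row 4 [00100]: (((0 OR 0) XOR (NOT 0 OR 1)) IMPLIES (0 OR NOT 0)) -> 1
  row 5 [00101]: (((0 OR 1) XOR (NOT 0 OR 1)) IMPLIES (0 OR NOT 0)) -> 1
  row 6 [00110]: (((0 OR 0) XOR (NOT 1 OR 1)) IMPLIES (0 OR NOT 0)) -> 1
  row 7 [00111]: (((0 OR 1) XOR (NOT 1 OR 1)) IMPLIES (0 OR NOT 0)) -> 1
  row 8 [01000]: (((0 OR 0) XOR (NOT 0 OR 0)) IMPLIES (0 OR NOT 0)) -> 1
  row 9 [01001]: (((0 OR 1) XOR (NOT 0 OR 0)) IMPLIES (0 OR NOT 0)) -> 1
  row 10 [01010]: (((0 OR 0) XOR (NOT 1 OR 0)) IMPLIES (0 OR NOT 0)) -> 1
  row 11 [01011]: (((0 OR 1) XOR (NOT 1 OR 0)) IMPLIES (0 OR NOT 0)) -> 1
  row 12 [01100]: (((0 OR 0) XOR (NOT 0 OR 1)) IMPLIES (0 OR NOT 0)) -> 1
  row 13 [01101]: (((0 OR 1) XOR (NOT 0 OR 1)) IMPLIES (0 OR NOT 0)) -> 1
  row 14 [01110]: (((0 OR 0) XOR (NOT 1 OR 1)) IMPLIES (0 OR NOT 0)) -> 1
  row 15 [01111]: (((0 OR 1) XOR (NOT 1 OR 1)) IMPLIES (0 OR NOT 0)) -> 1
  row 16 [10000]: (((1 OR 0) XOR (NOT 0 OR 0)) IMPLIES (1 OR NOT 1)) -> 1
  row 17 [10001]: (((1 OR 1) XOR (NOT 0 OR 0)) IMPLIES (1 OR NOT 1)) -> 1
  row 18 [10010]: (((1 OR 0) XOR (NOT 1 OR 0)) IMPLIES (1 OR NOT 1)) -> 1
  row 19 [10011]: (((1 OR 1) XOR (NOT 1 OR 0)) IMPLIES (1 OR NOT 1)) -> 1
  row 20 [10100]: (((1 OR 0) XOR (NOT 0 OR 1)) IMPLIES (1 OR NOT 1)) -> 1
  row 21 [10101]: (((1 OR 1) XOR (NOT 0 OR 1)) IMPLIES (1 OR NOT 1)) -> 1
  row 22 [10110]: (((1 OR 0) XOR (NOT 1 OR 1)) IMPLIES (1 OR NOT 1)) -> 1
  row 23 [10111]: (((1 OR 1) XOR (NOT 1 OR 1)) IMPLIES (1 OR NOT 1)) -> 1
  row 24 [11000]: (((1 OR 0) XOR (NOT 0 OR 0)) IMPLIES (1 OR NOT 1)) -> 1
  row 25 [11001]: (((1 OR 1) XOR (NOT 0 OR 0)) IMPLIES (1 OR NOT 1)) -> 1
  row 26 [11010]: (((1 OR 0) XOR (NOT 1 OR 0)) IMPLIES (1 OR NOT 1)) -> 1
  row 27 [11011]: (((1 OR 1) XOR (NOT 1 OR 0)) IMPLIES (1 OR NOT 1)) -> 1
  row 28 [11100]: (((1 OR 0) XOR (NOT 0 OR 1)) IMPLIES (1 OR NOT 1)) -> 1
  row 29 [11101]: (((1 OR 1) XOR (NOT 0 OR 1)) IMPLIES (1 OR NOT 1)) -> 1
  row 30 [11110]: (((1 OR 0) XOR (NOT 1 OR 1)) IMPLIES (1 OR NOT 1)) -> 1
  row 31 [11111]: (((1 OR 1) XOR (NOT 1 OR 1)) IMPLIES (1 OR NOT 1)) -> 1
Full result column, 8 rows per line (x1,x2 fixed per line; x3,x4,x5 runs 000..111 left to right):
  rows 0-7 [x1,x2=00]: 11111111  (ones: 8)
  rows 8-15 [x1,x2=01]: 11111111  (ones: 8)
  rows 16-23 [x1,x2=10]: 11111111  (ones: 8)
  rows 24-31 [x1,x2=11]: 11111111  (ones: 8)
Count of 1-rows = 8+8+8+8 = 32

32
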